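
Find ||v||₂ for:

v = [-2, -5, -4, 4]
7.81

||v||₂ = √((-2)² + (-5)² + (-4)² + (4)²) = √61 = 7.81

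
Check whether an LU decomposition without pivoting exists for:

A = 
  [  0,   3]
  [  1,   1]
No.
A[1,1] = 0 but A[2,1] = 1 ≠ 0. Any LU with L unit lower triangular has (LU)[1,1] = U[1,1] and (LU)[2,1] = L[2,1]·U[1,1]; matching A forces U[1,1] = 0, which then forces (LU)[2,1] = 0 ≠ 1. A row swap (pivoting) is required.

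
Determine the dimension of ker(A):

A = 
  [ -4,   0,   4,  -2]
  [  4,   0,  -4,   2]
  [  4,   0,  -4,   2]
nullity(A) = 3

Row reduce:
R2 → R2 + (1)·R1
R3 → R3 + (1)·R1
REF = 
  [ -4,   0,   4,  -2]
  [  0,   0,   0,   0]
  [  0,   0,   0,   0]
Pivot columns: 1 → 1 pivot.
rank(A) = 1, so nullity(A) = 4 - 1 = 3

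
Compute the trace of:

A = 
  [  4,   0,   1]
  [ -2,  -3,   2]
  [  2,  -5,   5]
6

tr(A) = 4 + -3 + 5 = 6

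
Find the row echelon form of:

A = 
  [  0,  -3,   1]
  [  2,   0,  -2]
Row operations:
Swap R1 ↔ R2

Resulting echelon form:
REF = 
  [  2,   0,  -2]
  [  0,  -3,   1]

Rank = 2 (number of non-zero pivot rows).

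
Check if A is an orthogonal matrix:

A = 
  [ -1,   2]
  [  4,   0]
No

AᵀA = 
  [ 17,  -2]
  [ -2,   4]
≠ I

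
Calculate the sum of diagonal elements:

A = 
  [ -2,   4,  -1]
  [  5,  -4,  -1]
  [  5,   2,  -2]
-8

tr(A) = -2 + -4 + -2 = -8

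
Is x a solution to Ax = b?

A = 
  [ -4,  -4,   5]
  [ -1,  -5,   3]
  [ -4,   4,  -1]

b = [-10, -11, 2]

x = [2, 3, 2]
Yes

Ax = [-10, -11, 2] = b ✓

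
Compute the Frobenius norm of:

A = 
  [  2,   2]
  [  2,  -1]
||A||_F = 3.606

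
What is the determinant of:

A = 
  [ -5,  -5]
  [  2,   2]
For a 2×2 matrix, det = ad - bc = (-5)(2) - (-5)(2) = 0

det(A) = 0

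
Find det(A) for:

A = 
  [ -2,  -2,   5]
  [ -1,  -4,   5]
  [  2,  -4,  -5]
-30

Cofactor expansion along row 1:
det(A) = (-2)·((-4)(-5) - (5)(-4)) - (-2)·((-1)(-5) - (5)(2)) + (5)·((-1)(-4) - (-4)(2))
  = (-2)(40) - (-2)(-5) + (5)(12)
  = -30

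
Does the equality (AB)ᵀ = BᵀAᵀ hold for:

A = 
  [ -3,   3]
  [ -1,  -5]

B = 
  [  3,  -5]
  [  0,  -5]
Yes

(AB)ᵀ = 
  [ -9,  -3]
  [  0,  30]

BᵀAᵀ = 
  [ -9,  -3]
  [  0,  30]

Both sides are equal — this is the standard identity (AB)ᵀ = BᵀAᵀ, which holds for all A, B.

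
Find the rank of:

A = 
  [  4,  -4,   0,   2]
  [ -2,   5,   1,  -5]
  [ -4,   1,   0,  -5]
rank(A) = 3

Row reduce:
R2 → R2 + (1/2)·R1
R3 → R3 + (1)·R1
R3 → R3 + (1)·R2
REF = 
  [  4,  -4,   0,   2]
  [  0,   3,   1,  -4]
  [  0,   0,   1,  -7]
Pivot columns: 1, 2, 3 → 3 pivots.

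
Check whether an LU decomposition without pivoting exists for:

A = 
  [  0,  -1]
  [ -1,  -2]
No.
A[1,1] = 0 but A[2,1] = -1 ≠ 0. Any LU with L unit lower triangular has (LU)[1,1] = U[1,1] and (LU)[2,1] = L[2,1]·U[1,1]; matching A forces U[1,1] = 0, which then forces (LU)[2,1] = 0 ≠ -1. A row swap (pivoting) is required.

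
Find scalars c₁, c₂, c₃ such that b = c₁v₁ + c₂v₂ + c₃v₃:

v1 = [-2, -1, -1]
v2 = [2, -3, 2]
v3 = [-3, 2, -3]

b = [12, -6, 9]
c1 = -3, c2 = 3, c3 = 0

b = -3·v1 + 3·v2 + 0·v3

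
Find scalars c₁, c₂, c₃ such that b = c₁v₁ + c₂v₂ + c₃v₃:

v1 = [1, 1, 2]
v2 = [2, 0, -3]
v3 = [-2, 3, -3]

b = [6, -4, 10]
c1 = 2, c2 = 0, c3 = -2

b = 2·v1 + 0·v2 + -2·v3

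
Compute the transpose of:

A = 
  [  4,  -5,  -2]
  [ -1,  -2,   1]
Aᵀ = 
  [  4,  -1]
  [ -5,  -2]
  [ -2,   1]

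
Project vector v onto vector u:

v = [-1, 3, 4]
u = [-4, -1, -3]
v·u = (-1)(-4) + (3)(-1) + (4)(-3) = -11
u·u = (-4)² + (-1)² + (-3)² = 26
proj_u(v) = (v·u / u·u) × u = (-11/26) × u

proj_u(v) = [22/13, 11/26, 33/26]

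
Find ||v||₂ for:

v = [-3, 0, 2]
3.606

||v||₂ = √((-3)² + (0)² + (2)²) = √13 = 3.606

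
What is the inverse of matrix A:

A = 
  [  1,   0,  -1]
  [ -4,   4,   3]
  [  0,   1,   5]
det(A) = (1)·((4)(5) - (3)(1)) - (0)·((-4)(5) - (3)(0)) + (-1)·((-4)(1) - (4)(0))
  = (1)(17) - (0)(-20) + (-1)(-4)
  = 21
det(A) = 21 ≠ 0, so A is invertible.

Cofactors Cᵢⱼ = (-1)ⁱ⁺ʲ·Mᵢⱼ:
C = 
  [ 17,  20,  -4]
  [ -1,   5,  -1]
  [  4,   1,   4]

adj(A) = Cᵀ:
adj(A) = 
  [ 17,  -1,   4]
  [ 20,   5,   1]
  [ -4,  -1,   4]

A⁻¹ = (1/21) · adj(A):
A⁻¹ = 
  [17/21, -1/21,  4/21]
  [20/21,  5/21,  1/21]
  [-4/21, -1/21,  4/21]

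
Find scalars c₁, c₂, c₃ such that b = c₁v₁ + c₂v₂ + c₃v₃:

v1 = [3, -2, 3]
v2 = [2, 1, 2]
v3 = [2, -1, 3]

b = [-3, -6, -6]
c1 = 3, c2 = -3, c3 = -3

b = 3·v1 + -3·v2 + -3·v3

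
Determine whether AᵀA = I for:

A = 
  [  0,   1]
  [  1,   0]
Yes

AᵀA = 
  [  1,   0]
  [  0,   1]
= I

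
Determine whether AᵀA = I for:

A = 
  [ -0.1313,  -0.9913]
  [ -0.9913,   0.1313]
Yes

AᵀA = 
  [  0.9999,   0]
  [  0,   0.9999]
≈ I (equal to I up to the 4-dp rounding of the entries)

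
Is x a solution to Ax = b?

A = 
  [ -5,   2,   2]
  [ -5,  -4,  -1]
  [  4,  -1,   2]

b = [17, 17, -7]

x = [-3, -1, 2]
Yes

Ax = [17, 17, -7] = b ✓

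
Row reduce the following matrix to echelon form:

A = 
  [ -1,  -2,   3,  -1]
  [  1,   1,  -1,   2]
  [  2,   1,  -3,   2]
Row operations:
R2 → R2 + (1)·R1
R3 → R3 + (2)·R1
R3 → R3 - (3)·R2

Resulting echelon form:
REF = 
  [ -1,  -2,   3,  -1]
  [  0,  -1,   2,   1]
  [  0,   0,  -3,  -3]

Rank = 3 (number of non-zero pivot rows).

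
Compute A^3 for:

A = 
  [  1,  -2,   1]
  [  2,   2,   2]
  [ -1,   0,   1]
A^3 = 
  [-14,  -4, -18]
  [ -4,  -8,  12]
  [  2,   8,   2]

A² = A·A:
A²[1,1] = (1)(1) + (-2)(2) + (1)(-1) = -4
A²[1,2] = (1)(-2) + (-2)(2) + (1)(0) = -6
A²[1,3] = (1)(1) + (-2)(2) + (1)(1) = -2
A²[2,1] = (2)(1) + (2)(2) + (2)(-1) = 4
A²[2,2] = (2)(-2) + (2)(2) + (2)(0) = 0
A²[2,3] = (2)(1) + (2)(2) + (2)(1) = 8
A²[3,1] = (-1)(1) + (0)(2) + (1)(-1) = -2
A²[3,2] = (-1)(-2) + (0)(2) + (1)(0) = 2
A²[3,3] = (-1)(1) + (0)(2) + (1)(1) = 0
A² = 
  [ -4,  -6,  -2]
  [  4,   0,   8]
  [ -2,   2,   0]

A^3 = A^2·A:
A^3[1,1] = (-4)(1) + (-6)(2) + (-2)(-1) = -14
A^3[1,2] = (-4)(-2) + (-6)(2) + (-2)(0) = -4
A^3[1,3] = (-4)(1) + (-6)(2) + (-2)(1) = -18
A^3[2,1] = (4)(1) + (0)(2) + (8)(-1) = -4
A^3[2,2] = (4)(-2) + (0)(2) + (8)(0) = -8
A^3[2,3] = (4)(1) + (0)(2) + (8)(1) = 12
A^3[3,1] = (-2)(1) + (2)(2) + (0)(-1) = 2
A^3[3,2] = (-2)(-2) + (2)(2) + (0)(0) = 8
A^3[3,3] = (-2)(1) + (2)(2) + (0)(1) = 2
A^3 = 
  [-14,  -4, -18]
  [ -4,  -8,  12]
  [  2,   8,   2]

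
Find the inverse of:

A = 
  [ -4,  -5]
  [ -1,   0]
det(A) = (-4)(0) - (-5)(-1) = -5
For a 2×2 matrix, A⁻¹ = (1/det(A)) · [[d, -b], [-c, a]]
    = (-1/5) · [[0, 5], [1, -4]]

A⁻¹ = 
  [   0,   -1]
  [-1/5,  4/5]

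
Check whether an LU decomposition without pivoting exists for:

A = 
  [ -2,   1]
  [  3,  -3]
Yes.
A[1,1] = -2 ≠ 0, so Gaussian elimination proceeds without a row swap: multiplier ℓ₂₁ = (3)/(-2) = -3/2, and U[2,2] = -3 - (-3/2)(1) = -3/2.
L = 
  [   1,    0]
  [-3/2,    1]
U = 
  [  -2,    1]
  [   0, -3/2]
Check row 2 of LU: [(-3/2)(-2), (-3/2)(1) + (-3/2)] = [3, -3] = row 2 of A ✓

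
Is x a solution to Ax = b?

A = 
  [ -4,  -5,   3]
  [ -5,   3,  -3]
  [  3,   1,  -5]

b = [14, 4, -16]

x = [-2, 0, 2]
Yes

Ax = [14, 4, -16] = b ✓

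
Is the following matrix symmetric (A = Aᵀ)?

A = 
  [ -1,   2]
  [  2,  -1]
Yes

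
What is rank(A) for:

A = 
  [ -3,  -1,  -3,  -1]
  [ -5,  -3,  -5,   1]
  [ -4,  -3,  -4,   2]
Row reduce:
R2 → R2 - (5/3)·R1
R3 → R3 - (4/3)·R1
R3 → R3 - (5/4)·R2
REF = 
  [  -3,   -1,   -3,   -1]
  [   0, -4/3,    0,  8/3]
  [   0,    0,    0,    0]
Pivot columns: 1, 2 → 2 pivots.

rank(A) = 2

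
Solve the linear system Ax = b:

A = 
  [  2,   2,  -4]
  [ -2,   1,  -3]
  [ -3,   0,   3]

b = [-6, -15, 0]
Row reduce the augmented matrix [A|b]:
R2 → R2 + (1)·R1
R3 → R3 + (3/2)·R1
R3 → R3 - (1)·R2
REF = 
  [  2,   2,  -4,  -6]
  [  0,   3,  -7, -21]
  [  0,   0,   4,  12]

Back-substitution:
x₃ = 12 / 4 = 3
x₂ = (-21 - (-7)(3)) / 3 = 0
x₁ = (-6 - (2)(0) - (-4)(3)) / 2 = 3

x = [3, 0, 3]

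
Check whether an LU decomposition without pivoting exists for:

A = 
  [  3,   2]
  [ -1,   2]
Yes.
A[1,1] = 3 ≠ 0, so Gaussian elimination proceeds without a row swap: multiplier ℓ₂₁ = (-1)/(3) = -1/3, and U[2,2] = 2 - (-1/3)(2) = 8/3.
L = 
  [   1,    0]
  [-1/3,    1]
U = 
  [  3,   2]
  [  0, 8/3]
Check row 2 of LU: [(-1/3)(3), (-1/3)(2) + (8/3)] = [-1, 2] = row 2 of A ✓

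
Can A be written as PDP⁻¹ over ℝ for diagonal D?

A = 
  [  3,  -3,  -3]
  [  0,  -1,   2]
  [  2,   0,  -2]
No

Characteristic polynomial: det(λI - A) = λ³ - λ + 12
By the rational root theorem any rational root is an integer dividing 12; none of those is a root, so p(λ) has no rational roots and hence (being an irreducible cubic) no repeated roots.
Discriminant of the cubic: Δ = -3884
Δ < 0 ⇒ one real eigenvalue and a complex-conjugate pair: λ ≈ -2.435, 1.217 + 1.856i, 1.217 - 1.856i
Has complex eigenvalues (not diagonalizable over ℝ).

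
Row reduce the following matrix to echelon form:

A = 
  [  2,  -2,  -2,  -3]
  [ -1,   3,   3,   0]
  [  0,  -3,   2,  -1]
Row operations:
R2 → R2 + (1/2)·R1
R3 → R3 + (3/2)·R2

Resulting echelon form:
REF = 
  [    2,    -2,    -2,    -3]
  [    0,     2,     2,  -3/2]
  [    0,     0,     5, -13/4]

Rank = 3 (number of non-zero pivot rows).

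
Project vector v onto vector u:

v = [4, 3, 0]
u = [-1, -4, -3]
proj_u(v) = [8/13, 32/13, 24/13]

v·u = (4)(-1) + (3)(-4) + (0)(-3) = -16
u·u = (-1)² + (-4)² + (-3)² = 26
proj_u(v) = (v·u / u·u) × u = (-16/26) × u = (-8/13) × u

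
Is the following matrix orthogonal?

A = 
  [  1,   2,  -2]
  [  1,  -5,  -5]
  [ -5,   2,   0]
No

AᵀA = 
  [ 27, -13,  -7]
  [-13,  33,  21]
  [ -7,  21,  29]
≠ I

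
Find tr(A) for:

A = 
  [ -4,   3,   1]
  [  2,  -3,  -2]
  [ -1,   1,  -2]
-9

tr(A) = -4 + -3 + -2 = -9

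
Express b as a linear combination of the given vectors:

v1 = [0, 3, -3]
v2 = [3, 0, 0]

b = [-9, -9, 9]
c1 = -3, c2 = -3

b = -3·v1 + -3·v2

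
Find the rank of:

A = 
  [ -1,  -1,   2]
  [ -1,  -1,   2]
Row reduce:
R2 → R2 - (1)·R1
REF = 
  [ -1,  -1,   2]
  [  0,   0,   0]
Pivot columns: 1 → 1 pivot.

rank(A) = 1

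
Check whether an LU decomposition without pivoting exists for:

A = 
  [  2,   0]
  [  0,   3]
Yes.
A[1,1] = 2 ≠ 0, so Gaussian elimination proceeds without a row swap: multiplier ℓ₂₁ = (0)/(2) = 0, and U[2,2] = 3 - (0)(0) = 3.
L = 
  [  1,   0]
  [  0,   1]
U = 
  [  2,   0]
  [  0,   3]
Check row 2 of LU: [(0)(2), (0)(0) + 3] = [0, 3] = row 2 of A ✓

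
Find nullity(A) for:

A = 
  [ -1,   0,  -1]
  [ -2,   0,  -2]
nullity(A) = 2

Row reduce:
R2 → R2 - (2)·R1
REF = 
  [ -1,   0,  -1]
  [  0,   0,   0]
Pivot columns: 1 → 1 pivot.
rank(A) = 1, so nullity(A) = 3 - 1 = 2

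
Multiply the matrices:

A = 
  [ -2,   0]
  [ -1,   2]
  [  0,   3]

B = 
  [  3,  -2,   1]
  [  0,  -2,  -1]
A is 3×2 and B is 2×3, so AB is 3×3. Each entry is (row of A)·(column of B):
AB[1,1] = (-2)(3) + (0)(0) = -6
AB[1,2] = (-2)(-2) + (0)(-2) = 4
AB[1,3] = (-2)(1) + (0)(-1) = -2
AB[2,1] = (-1)(3) + (2)(0) = -3
AB[2,2] = (-1)(-2) + (2)(-2) = -2
AB[2,3] = (-1)(1) + (2)(-1) = -3
AB[3,1] = (0)(3) + (3)(0) = 0
AB[3,2] = (0)(-2) + (3)(-2) = -6
AB[3,3] = (0)(1) + (3)(-1) = -3

AB = 
  [ -6,   4,  -2]
  [ -3,  -2,  -3]
  [  0,  -6,  -3]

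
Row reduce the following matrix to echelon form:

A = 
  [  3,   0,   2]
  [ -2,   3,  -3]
Row operations:
R2 → R2 + (2/3)·R1

Resulting echelon form:
REF = 
  [   3,    0,    2]
  [   0,    3, -5/3]

Rank = 2 (number of non-zero pivot rows).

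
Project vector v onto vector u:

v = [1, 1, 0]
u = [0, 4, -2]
proj_u(v) = [0, 4/5, -2/5]

v·u = (1)(0) + (1)(4) + (0)(-2) = 4
u·u = (0)² + (4)² + (-2)² = 20
proj_u(v) = (v·u / u·u) × u = (4/20) × u = (1/5) × u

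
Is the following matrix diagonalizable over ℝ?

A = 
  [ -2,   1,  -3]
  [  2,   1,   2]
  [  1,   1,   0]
Yes

Characteristic polynomial: det(λI - A) = λ³ + λ² - 3λ - 3
Testing integer divisors of the constant term: p(-1) = 0, so (λ + 1) is a factor:
p(λ) = (λ + 1)(λ² - 3)
λ² - 3 = 0  ⇒  λ = (0 ± √((0)² - 4·(-3)))/2 = (0 ± √(12))/2
  = √3,  -√3
Eigenvalues: -1, √3, -√3  (≈ -1, 1.732, -1.732)
The two irrational eigenvalues are distinct (simple), so each has alg. mult. = geom. mult. = 1.
λ=-1: alg. mult. = 1, geom. mult. = 3 - rank(A - (-1)I) = 3 - 2 = 1
Sum of geometric multiplicities equals n, so A has n independent eigenvectors.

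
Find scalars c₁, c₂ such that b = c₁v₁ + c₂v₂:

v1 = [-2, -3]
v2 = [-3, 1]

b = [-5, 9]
c1 = -2, c2 = 3

b = -2·v1 + 3·v2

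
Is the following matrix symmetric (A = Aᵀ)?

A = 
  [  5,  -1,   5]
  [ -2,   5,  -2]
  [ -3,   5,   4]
No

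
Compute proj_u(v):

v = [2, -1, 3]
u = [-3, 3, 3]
proj_u(v) = [0, 0, 0]

v·u = (2)(-3) + (-1)(3) + (3)(3) = 0
u·u = (-3)² + (3)² + (3)² = 27
proj_u(v) = (v·u / u·u) × u = (0/27) × u = (0) × u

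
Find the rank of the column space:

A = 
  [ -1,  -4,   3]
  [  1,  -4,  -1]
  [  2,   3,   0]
dim(Col(A)) = 3

Row reduce:
R2 → R2 + (1)·R1
R3 → R3 + (2)·R1
R3 → R3 - (5/8)·R2
REF = 
  [  -1,   -4,    3]
  [   0,   -8,    2]
  [   0,    0, 19/4]
Pivot columns: 1, 2, 3 → 3 pivots.
dim(Col(A)) = number of pivot columns = 3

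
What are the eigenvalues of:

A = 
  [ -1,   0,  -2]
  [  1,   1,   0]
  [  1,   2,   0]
Characteristic polynomial: det(λI - A) = λ³ + λ + 2
Testing integer divisors of the constant term: p(-1) = 0, so (λ + 1) is a factor:
p(λ) = (λ + 1)(λ² - λ + 2)
λ² - λ + 2 = 0  ⇒  λ = (1 ± √((-1)² - 4·(2)))/2 = (1 ± √(-7))/2
  = (1 + i√7)/2,  (1 - i√7)/2

λ = -1, (1 + i√7)/2, (1 - i√7)/2  (≈ -1, 0.5 + 1.323i, 0.5 - 1.323i)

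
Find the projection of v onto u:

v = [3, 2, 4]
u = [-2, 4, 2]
proj_u(v) = [-5/6, 5/3, 5/6]

v·u = (3)(-2) + (2)(4) + (4)(2) = 10
u·u = (-2)² + (4)² + (2)² = 24
proj_u(v) = (v·u / u·u) × u = (10/24) × u = (5/12) × u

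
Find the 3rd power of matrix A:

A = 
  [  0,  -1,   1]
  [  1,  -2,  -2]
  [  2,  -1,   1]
A^3 = 
  [  7,  -6,   2]
  [ 11,  -7, -13]
  [  9,  -4,   8]

A² = A·A:
A²[1,1] = (0)(0) + (-1)(1) + (1)(2) = 1
A²[1,2] = (0)(-1) + (-1)(-2) + (1)(-1) = 1
A²[1,3] = (0)(1) + (-1)(-2) + (1)(1) = 3
A²[2,1] = (1)(0) + (-2)(1) + (-2)(2) = -6
A²[2,2] = (1)(-1) + (-2)(-2) + (-2)(-1) = 5
A²[2,3] = (1)(1) + (-2)(-2) + (-2)(1) = 3
A²[3,1] = (2)(0) + (-1)(1) + (1)(2) = 1
A²[3,2] = (2)(-1) + (-1)(-2) + (1)(-1) = -1
A²[3,3] = (2)(1) + (-1)(-2) + (1)(1) = 5
A² = 
  [  1,   1,   3]
  [ -6,   5,   3]
  [  1,  -1,   5]

A^3 = A^2·A:
A^3[1,1] = (1)(0) + (1)(1) + (3)(2) = 7
A^3[1,2] = (1)(-1) + (1)(-2) + (3)(-1) = -6
A^3[1,3] = (1)(1) + (1)(-2) + (3)(1) = 2
A^3[2,1] = (-6)(0) + (5)(1) + (3)(2) = 11
A^3[2,2] = (-6)(-1) + (5)(-2) + (3)(-1) = -7
A^3[2,3] = (-6)(1) + (5)(-2) + (3)(1) = -13
A^3[3,1] = (1)(0) + (-1)(1) + (5)(2) = 9
A^3[3,2] = (1)(-1) + (-1)(-2) + (5)(-1) = -4
A^3[3,3] = (1)(1) + (-1)(-2) + (5)(1) = 8
A^3 = 
  [  7,  -6,   2]
  [ 11,  -7, -13]
  [  9,  -4,   8]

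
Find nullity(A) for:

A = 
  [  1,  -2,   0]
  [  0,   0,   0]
nullity(A) = 2

Row reduce:
(no row operations needed)
REF = 
  [  1,  -2,   0]
  [  0,   0,   0]
Pivot columns: 1 → 1 pivot.
rank(A) = 1, so nullity(A) = 3 - 1 = 2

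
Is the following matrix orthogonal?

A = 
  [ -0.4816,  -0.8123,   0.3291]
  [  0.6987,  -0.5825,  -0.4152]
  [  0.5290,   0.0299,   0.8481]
Yes

AᵀA = 
  [  1,   0,   0.0001]
  [  0,   1,  -0.0001]
  [  0.0001,  -0.0001,   1]
≈ I (equal to I up to the 4-dp rounding of the entries)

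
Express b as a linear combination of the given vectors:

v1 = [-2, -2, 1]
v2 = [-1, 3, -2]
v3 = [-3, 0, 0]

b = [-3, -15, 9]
c1 = 3, c2 = -3, c3 = 0

b = 3·v1 + -3·v2 + 0·v3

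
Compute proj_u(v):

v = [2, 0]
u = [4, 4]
proj_u(v) = [1, 1]

v·u = (2)(4) + (0)(4) = 8
u·u = (4)² + (4)² = 32
proj_u(v) = (v·u / u·u) × u = (8/32) × u = (1/4) × u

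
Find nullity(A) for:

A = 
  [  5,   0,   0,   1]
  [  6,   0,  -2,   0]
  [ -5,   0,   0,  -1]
nullity(A) = 2

Row reduce:
R2 → R2 - (6/5)·R1
R3 → R3 + (1)·R1
REF = 
  [   5,    0,    0,    1]
  [   0,    0,   -2, -6/5]
  [   0,    0,    0,    0]
Pivot columns: 1, 3 → 2 pivots.
rank(A) = 2, so nullity(A) = 4 - 2 = 2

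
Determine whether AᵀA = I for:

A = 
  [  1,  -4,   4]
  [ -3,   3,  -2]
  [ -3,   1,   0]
No

AᵀA = 
  [ 19, -16,  10]
  [-16,  26, -22]
  [ 10, -22,  20]
≠ I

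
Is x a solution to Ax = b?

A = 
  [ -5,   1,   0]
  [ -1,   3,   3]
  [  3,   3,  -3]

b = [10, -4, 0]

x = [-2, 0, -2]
Yes

Ax = [10, -4, 0] = b ✓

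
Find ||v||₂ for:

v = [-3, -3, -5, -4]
7.681

||v||₂ = √((-3)² + (-3)² + (-5)² + (-4)²) = √59 = 7.681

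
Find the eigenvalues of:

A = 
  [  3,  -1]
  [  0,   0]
λ = 3, 0

tr(A) = 3, det(A) = 0
Characteristic polynomial: λ² - tr(A)λ + det(A) = λ² - 3λ
λ² - 3λ = λ(λ - 3)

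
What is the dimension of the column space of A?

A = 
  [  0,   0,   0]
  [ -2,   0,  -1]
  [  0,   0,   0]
Row reduce:
Swap R1 ↔ R2
REF = 
  [ -2,   0,  -1]
  [  0,   0,   0]
  [  0,   0,   0]
Pivot columns: 1 → 1 pivot.
dim(Col(A)) = number of pivot columns = 1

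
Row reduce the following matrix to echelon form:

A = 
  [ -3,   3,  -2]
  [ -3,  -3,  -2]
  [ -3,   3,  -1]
Row operations:
R2 → R2 - (1)·R1
R3 → R3 - (1)·R1

Resulting echelon form:
REF = 
  [ -3,   3,  -2]
  [  0,  -6,   0]
  [  0,   0,   1]

Rank = 3 (number of non-zero pivot rows).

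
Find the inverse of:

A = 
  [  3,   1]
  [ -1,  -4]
det(A) = (3)(-4) - (1)(-1) = -11
For a 2×2 matrix, A⁻¹ = (1/det(A)) · [[d, -b], [-c, a]]
    = (-1/11) · [[-4, -1], [1, 3]]

A⁻¹ = 
  [ 4/11,  1/11]
  [-1/11, -3/11]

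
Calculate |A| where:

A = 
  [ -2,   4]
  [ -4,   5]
6

For a 2×2 matrix, det = ad - bc = (-2)(5) - (4)(-4) = 6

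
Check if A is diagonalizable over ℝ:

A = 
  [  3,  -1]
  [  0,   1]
Yes

tr(A) = 4, det(A) = 3
Characteristic polynomial: λ² - tr(A)λ + det(A) = λ² - 4λ + 3
λ² - 4λ + 3 = (λ - 1)(λ - 3)
Eigenvalues: 3, 1
λ=1: alg. mult. = 1, geom. mult. = 2 - rank(A - (1)I) = 2 - 1 = 1
λ=3: alg. mult. = 1, geom. mult. = 2 - rank(A - (3)I) = 2 - 1 = 1
Sum of geometric multiplicities equals n, so A has n independent eigenvectors.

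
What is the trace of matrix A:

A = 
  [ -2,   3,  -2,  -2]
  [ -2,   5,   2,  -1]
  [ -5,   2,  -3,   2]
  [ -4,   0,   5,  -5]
-5

tr(A) = -2 + 5 + -3 + -5 = -5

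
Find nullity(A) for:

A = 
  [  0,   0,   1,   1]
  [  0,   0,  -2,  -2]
nullity(A) = 3

Row reduce:
R2 → R2 + (2)·R1
REF = 
  [  0,   0,   1,   1]
  [  0,   0,   0,   0]
Pivot columns: 3 → 1 pivot.
rank(A) = 1, so nullity(A) = 4 - 1 = 3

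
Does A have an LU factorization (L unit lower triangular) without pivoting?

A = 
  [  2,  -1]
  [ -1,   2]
Yes.
A[1,1] = 2 ≠ 0, so Gaussian elimination proceeds without a row swap: multiplier ℓ₂₁ = (-1)/(2) = -1/2, and U[2,2] = 2 - (-1/2)(-1) = 3/2.
L = 
  [   1,    0]
  [-1/2,    1]
U = 
  [  2,  -1]
  [  0, 3/2]
Check row 2 of LU: [(-1/2)(2), (-1/2)(-1) + (3/2)] = [-1, 2] = row 2 of A ✓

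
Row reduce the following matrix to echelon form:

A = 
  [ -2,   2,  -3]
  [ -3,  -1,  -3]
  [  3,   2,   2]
Row operations:
R2 → R2 - (3/2)·R1
R3 → R3 + (3/2)·R1
R3 → R3 + (5/4)·R2

Resulting echelon form:
REF = 
  [  -2,    2,   -3]
  [   0,   -4,  3/2]
  [   0,    0, -5/8]

Rank = 3 (number of non-zero pivot rows).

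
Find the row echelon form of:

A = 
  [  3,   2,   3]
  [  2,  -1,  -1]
Row operations:
R2 → R2 - (2/3)·R1

Resulting echelon form:
REF = 
  [   3,    2,    3]
  [   0, -7/3,   -3]

Rank = 2 (number of non-zero pivot rows).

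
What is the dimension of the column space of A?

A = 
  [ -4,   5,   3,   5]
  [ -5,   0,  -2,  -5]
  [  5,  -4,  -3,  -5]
Row reduce:
R2 → R2 - (5/4)·R1
R3 → R3 + (5/4)·R1
R3 → R3 + (9/25)·R2
REF = 
  [    -4,      5,      3,      5]
  [     0,  -25/4,  -23/4,  -45/4]
  [     0,      0, -33/25,  -14/5]
Pivot columns: 1, 2, 3 → 3 pivots.
dim(Col(A)) = number of pivot columns = 3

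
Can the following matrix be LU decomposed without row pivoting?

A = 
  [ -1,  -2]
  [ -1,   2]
Yes.
A[1,1] = -1 ≠ 0, so Gaussian elimination proceeds without a row swap: multiplier ℓ₂₁ = (-1)/(-1) = 1, and U[2,2] = 2 - (1)(-2) = 4.
L = 
  [  1,   0]
  [  1,   1]
U = 
  [ -1,  -2]
  [  0,   4]
Check row 2 of LU: [(1)(-1), (1)(-2) + 4] = [-1, 2] = row 2 of A ✓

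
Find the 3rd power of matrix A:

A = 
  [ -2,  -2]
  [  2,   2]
A^3 = 
  [  0,   0]
  [  0,   0]

A² = A·A:
A²[1,1] = (-2)(-2) + (-2)(2) = 0
A²[1,2] = (-2)(-2) + (-2)(2) = 0
A²[2,1] = (2)(-2) + (2)(2) = 0
A²[2,2] = (2)(-2) + (2)(2) = 0
A² = 
  [  0,   0]
  [  0,   0]

A^3 = A^2·A:
A^3[1,1] = (0)(-2) + (0)(2) = 0
A^3[1,2] = (0)(-2) + (0)(2) = 0
A^3[2,1] = (0)(-2) + (0)(2) = 0
A^3[2,2] = (0)(-2) + (0)(2) = 0
A^3 = 
  [  0,   0]
  [  0,   0]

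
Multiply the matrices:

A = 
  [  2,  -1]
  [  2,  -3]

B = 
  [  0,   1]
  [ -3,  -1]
AB = 
  [  3,   3]
  [  9,   5]

A is 2×2 and B is 2×2, so AB is 2×2. Each entry is (row of A)·(column of B):
AB[1,1] = (2)(0) + (-1)(-3) = 3
AB[1,2] = (2)(1) + (-1)(-1) = 3
AB[2,1] = (2)(0) + (-3)(-3) = 9
AB[2,2] = (2)(1) + (-3)(-1) = 5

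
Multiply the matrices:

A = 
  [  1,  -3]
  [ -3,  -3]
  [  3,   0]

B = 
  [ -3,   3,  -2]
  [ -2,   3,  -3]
A is 3×2 and B is 2×3, so AB is 3×3. Each entry is (row of A)·(column of B):
AB[1,1] = (1)(-3) + (-3)(-2) = 3
AB[1,2] = (1)(3) + (-3)(3) = -6
AB[1,3] = (1)(-2) + (-3)(-3) = 7
AB[2,1] = (-3)(-3) + (-3)(-2) = 15
AB[2,2] = (-3)(3) + (-3)(3) = -18
AB[2,3] = (-3)(-2) + (-3)(-3) = 15
AB[3,1] = (3)(-3) + (0)(-2) = -9
AB[3,2] = (3)(3) + (0)(3) = 9
AB[3,3] = (3)(-2) + (0)(-3) = -6

AB = 
  [  3,  -6,   7]
  [ 15, -18,  15]
  [ -9,   9,  -6]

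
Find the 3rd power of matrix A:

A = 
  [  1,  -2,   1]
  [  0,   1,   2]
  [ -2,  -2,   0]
A² = A·A:
A²[1,1] = (1)(1) + (-2)(0) + (1)(-2) = -1
A²[1,2] = (1)(-2) + (-2)(1) + (1)(-2) = -6
A²[1,3] = (1)(1) + (-2)(2) + (1)(0) = -3
A²[2,1] = (0)(1) + (1)(0) + (2)(-2) = -4
A²[2,2] = (0)(-2) + (1)(1) + (2)(-2) = -3
A²[2,3] = (0)(1) + (1)(2) + (2)(0) = 2
A²[3,1] = (-2)(1) + (-2)(0) + (0)(-2) = -2
A²[3,2] = (-2)(-2) + (-2)(1) + (0)(-2) = 2
A²[3,3] = (-2)(1) + (-2)(2) + (0)(0) = -6
A² = 
  [ -1,  -6,  -3]
  [ -4,  -3,   2]
  [ -2,   2,  -6]

A^3 = A^2·A:
A^3[1,1] = (-1)(1) + (-6)(0) + (-3)(-2) = 5
A^3[1,2] = (-1)(-2) + (-6)(1) + (-3)(-2) = 2
A^3[1,3] = (-1)(1) + (-6)(2) + (-3)(0) = -13
A^3[2,1] = (-4)(1) + (-3)(0) + (2)(-2) = -8
A^3[2,2] = (-4)(-2) + (-3)(1) + (2)(-2) = 1
A^3[2,3] = (-4)(1) + (-3)(2) + (2)(0) = -10
A^3[3,1] = (-2)(1) + (2)(0) + (-6)(-2) = 10
A^3[3,2] = (-2)(-2) + (2)(1) + (-6)(-2) = 18
A^3[3,3] = (-2)(1) + (2)(2) + (-6)(0) = 2
A^3 = 
  [  5,   2, -13]
  [ -8,   1, -10]
  [ 10,  18,   2]

Therefore
A^3 = 
  [  5,   2, -13]
  [ -8,   1, -10]
  [ 10,  18,   2]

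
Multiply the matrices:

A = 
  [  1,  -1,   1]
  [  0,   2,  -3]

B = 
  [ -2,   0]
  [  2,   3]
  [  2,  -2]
A is 2×3 and B is 3×2, so AB is 2×2. Each entry is (row of A)·(column of B):
AB[1,1] = (1)(-2) + (-1)(2) + (1)(2) = -2
AB[1,2] = (1)(0) + (-1)(3) + (1)(-2) = -5
AB[2,1] = (0)(-2) + (2)(2) + (-3)(2) = -2
AB[2,2] = (0)(0) + (2)(3) + (-3)(-2) = 12

AB = 
  [ -2,  -5]
  [ -2,  12]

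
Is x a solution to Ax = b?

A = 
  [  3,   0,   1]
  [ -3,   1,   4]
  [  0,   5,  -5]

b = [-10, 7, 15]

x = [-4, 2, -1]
No

Ax = [-13, 10, 15] ≠ b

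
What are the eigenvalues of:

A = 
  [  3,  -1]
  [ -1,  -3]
λ = √10, -√10  (≈ 3.162, -3.162)

tr(A) = 0, det(A) = -10
Characteristic polynomial: λ² - tr(A)λ + det(A) = λ² - 10
λ² - 10 = 0  ⇒  λ = (0 ± √((0)² - 4·(-10)))/2 = (0 ± √(40))/2
  = √10,  -√10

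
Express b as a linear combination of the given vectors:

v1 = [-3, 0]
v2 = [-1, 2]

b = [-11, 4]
c1 = 3, c2 = 2

b = 3·v1 + 2·v2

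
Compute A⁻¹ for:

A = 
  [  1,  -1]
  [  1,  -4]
det(A) = (1)(-4) - (-1)(1) = -3
For a 2×2 matrix, A⁻¹ = (1/det(A)) · [[d, -b], [-c, a]]
    = (-1/3) · [[-4, 1], [-1, 1]]

A⁻¹ = 
  [ 4/3, -1/3]
  [ 1/3, -1/3]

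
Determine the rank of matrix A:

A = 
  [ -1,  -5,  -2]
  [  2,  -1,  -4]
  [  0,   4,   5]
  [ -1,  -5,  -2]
Row reduce:
R2 → R2 + (2)·R1
R4 → R4 - (1)·R1
R3 → R3 + (4/11)·R2
REF = 
  [   -1,    -5,    -2]
  [    0,   -11,    -8]
  [    0,     0, 23/11]
  [    0,     0,     0]
Pivot columns: 1, 2, 3 → 3 pivots.

rank(A) = 3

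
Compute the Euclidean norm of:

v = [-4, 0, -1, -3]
5.099

||v||₂ = √((-4)² + (0)² + (-1)² + (-3)²) = √26 = 5.099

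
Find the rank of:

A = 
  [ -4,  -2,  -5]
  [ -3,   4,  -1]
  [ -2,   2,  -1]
Row reduce:
R2 → R2 - (3/4)·R1
R3 → R3 - (1/2)·R1
R3 → R3 - (6/11)·R2
REF = 
  [  -4,   -2,   -5]
  [   0, 11/2, 11/4]
  [   0,    0,    0]
Pivot columns: 1, 2 → 2 pivots.

rank(A) = 2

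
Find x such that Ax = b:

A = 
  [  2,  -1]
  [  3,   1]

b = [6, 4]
x = [2, -2]

Row reduce the augmented matrix [A|b]:
R2 → R2 - (3/2)·R1
REF = 
  [  2,  -1,   6]
  [  0, 5/2,  -5]

Back-substitution:
x₂ = (-5) / (5/2) = -2
x₁ = (6 - (-1)(-2)) / 2 = 2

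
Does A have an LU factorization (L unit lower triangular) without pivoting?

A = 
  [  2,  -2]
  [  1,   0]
Yes.
A[1,1] = 2 ≠ 0, so Gaussian elimination proceeds without a row swap: multiplier ℓ₂₁ = (1)/(2) = 1/2, and U[2,2] = 0 - (1/2)(-2) = 1.
L = 
  [  1,   0]
  [1/2,   1]
U = 
  [  2,  -2]
  [  0,   1]
Check row 2 of LU: [(1/2)(2), (1/2)(-2) + 1] = [1, 0] = row 2 of A ✓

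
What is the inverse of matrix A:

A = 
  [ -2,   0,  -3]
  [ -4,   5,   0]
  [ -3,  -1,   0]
det(A) = (-2)·((5)(0) - (0)(-1)) - (0)·((-4)(0) - (0)(-3)) + (-3)·((-4)(-1) - (5)(-3))
  = (-2)(0) - (0)(0) + (-3)(19)
  = -57
det(A) = -57 ≠ 0, so A is invertible.

Cofactors Cᵢⱼ = (-1)ⁱ⁺ʲ·Mᵢⱼ:
C = 
  [  0,   0,  19]
  [  3,  -9,  -2]
  [ 15,  12, -10]

adj(A) = Cᵀ:
adj(A) = 
  [  0,   3,  15]
  [  0,  -9,  12]
  [ 19,  -2, -10]

A⁻¹ = (-1/57) · adj(A):
A⁻¹ = 
  [    0, -1/19, -5/19]
  [    0,  3/19, -4/19]
  [ -1/3,  2/57, 10/57]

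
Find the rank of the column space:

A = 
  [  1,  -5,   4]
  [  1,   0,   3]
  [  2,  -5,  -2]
Row reduce:
R2 → R2 - (1)·R1
R3 → R3 - (2)·R1
R3 → R3 - (1)·R2
REF = 
  [  1,  -5,   4]
  [  0,   5,  -1]
  [  0,   0,  -9]
Pivot columns: 1, 2, 3 → 3 pivots.
dim(Col(A)) = number of pivot columns = 3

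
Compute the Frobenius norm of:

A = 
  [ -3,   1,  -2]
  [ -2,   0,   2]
||A||_F = 4.69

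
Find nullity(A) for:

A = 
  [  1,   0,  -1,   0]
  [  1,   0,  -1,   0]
nullity(A) = 3

Row reduce:
R2 → R2 - (1)·R1
REF = 
  [  1,   0,  -1,   0]
  [  0,   0,   0,   0]
Pivot columns: 1 → 1 pivot.
rank(A) = 1, so nullity(A) = 4 - 1 = 3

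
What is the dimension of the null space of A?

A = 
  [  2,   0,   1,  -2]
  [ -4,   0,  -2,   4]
nullity(A) = 3

Row reduce:
R2 → R2 + (2)·R1
REF = 
  [  2,   0,   1,  -2]
  [  0,   0,   0,   0]
Pivot columns: 1 → 1 pivot.
rank(A) = 1, so nullity(A) = 4 - 1 = 3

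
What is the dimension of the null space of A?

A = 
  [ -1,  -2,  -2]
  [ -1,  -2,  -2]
nullity(A) = 2

Row reduce:
R2 → R2 - (1)·R1
REF = 
  [ -1,  -2,  -2]
  [  0,   0,   0]
Pivot columns: 1 → 1 pivot.
rank(A) = 1, so nullity(A) = 3 - 1 = 2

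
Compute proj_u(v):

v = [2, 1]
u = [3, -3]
v·u = (2)(3) + (1)(-3) = 3
u·u = (3)² + (-3)² = 18
proj_u(v) = (v·u / u·u) × u = (3/18) × u = (1/6) × u

proj_u(v) = [1/2, -1/2]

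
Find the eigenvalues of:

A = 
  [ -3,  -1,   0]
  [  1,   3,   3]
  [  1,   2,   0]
Characteristic polynomial: det(λI - A) = λ³ - 14λ - 15
Testing integer divisors of the constant term: p(-3) = 0, so (λ + 3) is a factor:
p(λ) = (λ + 3)(λ² - 3λ - 5)
λ² - 3λ - 5 = 0  ⇒  λ = (3 ± √((-3)² - 4·(-5)))/2 = (3 ± √(29))/2
  = (3 + √29)/2,  (3 - √29)/2

λ = -3, (3 + √29)/2, (3 - √29)/2  (≈ -3, 4.193, -1.193)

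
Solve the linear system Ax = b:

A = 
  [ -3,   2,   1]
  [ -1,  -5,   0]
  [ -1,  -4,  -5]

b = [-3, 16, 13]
Row reduce the augmented matrix [A|b]:
R2 → R2 - (1/3)·R1
R3 → R3 - (1/3)·R1
R3 → R3 - (14/17)·R2
REF = 
  [    -3,      2,      1,     -3]
  [     0,  -17/3,   -1/3,     17]
  [     0,      0, -86/17,      0]

Back-substitution:
x₃ = 0 / (-86/17) = 0
x₂ = (17 - (-1/3)(0)) / (-17/3) = -3
x₁ = (-3 - (2)(-3) - (1)(0)) / (-3) = -1

x = [-1, -3, 0]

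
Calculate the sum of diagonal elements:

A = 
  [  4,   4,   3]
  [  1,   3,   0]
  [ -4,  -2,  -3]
4

tr(A) = 4 + 3 + -3 = 4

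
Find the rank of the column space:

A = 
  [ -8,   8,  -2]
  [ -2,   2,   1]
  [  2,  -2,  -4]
Row reduce:
R2 → R2 - (1/4)·R1
R3 → R3 + (1/4)·R1
R3 → R3 + (3)·R2
REF = 
  [ -8,   8,  -2]
  [  0,   0, 3/2]
  [  0,   0,   0]
Pivot columns: 1, 3 → 2 pivots.
dim(Col(A)) = number of pivot columns = 2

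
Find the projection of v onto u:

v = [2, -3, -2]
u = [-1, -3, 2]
proj_u(v) = [-3/14, -9/14, 3/7]

v·u = (2)(-1) + (-3)(-3) + (-2)(2) = 3
u·u = (-1)² + (-3)² + (2)² = 14
proj_u(v) = (v·u / u·u) × u = (3/14) × u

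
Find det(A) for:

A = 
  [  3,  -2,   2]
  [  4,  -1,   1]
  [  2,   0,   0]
0

Cofactor expansion along row 1:
det(A) = (3)·((-1)(0) - (1)(0)) - (-2)·((4)(0) - (1)(2)) + (2)·((4)(0) - (-1)(2))
  = (3)(0) - (-2)(-2) + (2)(2)
  = 0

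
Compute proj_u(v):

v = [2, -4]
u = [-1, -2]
proj_u(v) = [-6/5, -12/5]

v·u = (2)(-1) + (-4)(-2) = 6
u·u = (-1)² + (-2)² = 5
proj_u(v) = (v·u / u·u) × u = (6/5) × u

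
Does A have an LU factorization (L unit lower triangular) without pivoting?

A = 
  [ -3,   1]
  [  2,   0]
Yes.
A[1,1] = -3 ≠ 0, so Gaussian elimination proceeds without a row swap: multiplier ℓ₂₁ = (2)/(-3) = -2/3, and U[2,2] = 0 - (-2/3)(1) = 2/3.
L = 
  [   1,    0]
  [-2/3,    1]
U = 
  [ -3,   1]
  [  0, 2/3]
Check row 2 of LU: [(-2/3)(-3), (-2/3)(1) + (2/3)] = [2, 0] = row 2 of A ✓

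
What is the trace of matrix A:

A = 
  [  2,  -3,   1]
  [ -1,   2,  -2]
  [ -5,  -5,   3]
7

tr(A) = 2 + 2 + 3 = 7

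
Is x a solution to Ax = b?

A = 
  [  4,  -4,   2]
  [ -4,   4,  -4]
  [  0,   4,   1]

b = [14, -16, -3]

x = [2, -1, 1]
Yes

Ax = [14, -16, -3] = b ✓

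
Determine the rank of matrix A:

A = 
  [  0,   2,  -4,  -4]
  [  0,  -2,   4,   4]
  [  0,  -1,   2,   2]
Row reduce:
R2 → R2 + (1)·R1
R3 → R3 + (1/2)·R1
REF = 
  [  0,   2,  -4,  -4]
  [  0,   0,   0,   0]
  [  0,   0,   0,   0]
Pivot columns: 2 → 1 pivot.

rank(A) = 1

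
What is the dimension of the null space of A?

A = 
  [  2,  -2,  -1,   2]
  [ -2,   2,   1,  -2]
nullity(A) = 3

Row reduce:
R2 → R2 + (1)·R1
REF = 
  [  2,  -2,  -1,   2]
  [  0,   0,   0,   0]
Pivot columns: 1 → 1 pivot.
rank(A) = 1, so nullity(A) = 4 - 1 = 3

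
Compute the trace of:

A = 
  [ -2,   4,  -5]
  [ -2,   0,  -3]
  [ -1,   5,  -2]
-4

tr(A) = -2 + 0 + -2 = -4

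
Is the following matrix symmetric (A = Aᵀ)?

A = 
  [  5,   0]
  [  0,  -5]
Yes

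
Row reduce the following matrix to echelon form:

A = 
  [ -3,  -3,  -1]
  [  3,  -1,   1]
Row operations:
R2 → R2 + (1)·R1

Resulting echelon form:
REF = 
  [ -3,  -3,  -1]
  [  0,  -4,   0]

Rank = 2 (number of non-zero pivot rows).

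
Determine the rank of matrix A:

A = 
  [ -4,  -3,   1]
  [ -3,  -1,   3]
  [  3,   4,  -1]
rank(A) = 3

Row reduce:
R2 → R2 - (3/4)·R1
R3 → R3 + (3/4)·R1
R3 → R3 - (7/5)·R2
REF = 
  [   -4,    -3,     1]
  [    0,   5/4,   9/4]
  [    0,     0, -17/5]
Pivot columns: 1, 2, 3 → 3 pivots.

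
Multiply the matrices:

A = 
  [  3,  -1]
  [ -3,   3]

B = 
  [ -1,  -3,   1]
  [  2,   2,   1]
A is 2×2 and B is 2×3, so AB is 2×3. Each entry is (row of A)·(column of B):
AB[1,1] = (3)(-1) + (-1)(2) = -5
AB[1,2] = (3)(-3) + (-1)(2) = -11
AB[1,3] = (3)(1) + (-1)(1) = 2
AB[2,1] = (-3)(-1) + (3)(2) = 9
AB[2,2] = (-3)(-3) + (3)(2) = 15
AB[2,3] = (-3)(1) + (3)(1) = 0

AB = 
  [ -5, -11,   2]
  [  9,  15,   0]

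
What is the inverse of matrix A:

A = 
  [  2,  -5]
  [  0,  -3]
det(A) = (2)(-3) - (-5)(0) = -6
For a 2×2 matrix, A⁻¹ = (1/det(A)) · [[d, -b], [-c, a]]
    = (-1/6) · [[-3, 5], [0, 2]]

A⁻¹ = 
  [ 1/2, -5/6]
  [   0, -1/3]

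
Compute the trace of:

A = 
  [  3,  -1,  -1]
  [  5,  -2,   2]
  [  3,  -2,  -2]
-1

tr(A) = 3 + -2 + -2 = -1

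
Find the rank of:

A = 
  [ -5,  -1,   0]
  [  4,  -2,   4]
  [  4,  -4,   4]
rank(A) = 3

Row reduce:
R2 → R2 + (4/5)·R1
R3 → R3 + (4/5)·R1
R3 → R3 - (12/7)·R2
REF = 
  [   -5,    -1,     0]
  [    0, -14/5,     4]
  [    0,     0, -20/7]
Pivot columns: 1, 2, 3 → 3 pivots.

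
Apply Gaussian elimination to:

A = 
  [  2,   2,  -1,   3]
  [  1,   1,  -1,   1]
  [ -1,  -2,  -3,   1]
Row operations:
R2 → R2 - (1/2)·R1
R3 → R3 + (1/2)·R1
Swap R2 ↔ R3

Resulting echelon form:
REF = 
  [   2,    2,   -1,    3]
  [   0,   -1, -7/2,  5/2]
  [   0,    0, -1/2, -1/2]

Rank = 3 (number of non-zero pivot rows).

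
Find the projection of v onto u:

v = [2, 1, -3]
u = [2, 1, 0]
proj_u(v) = [2, 1, 0]

v·u = (2)(2) + (1)(1) + (-3)(0) = 5
u·u = (2)² + (1)² + (0)² = 5
proj_u(v) = (v·u / u·u) × u = (5/5) × u = (1) × u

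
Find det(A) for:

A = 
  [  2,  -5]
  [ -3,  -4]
-23

For a 2×2 matrix, det = ad - bc = (2)(-4) - (-5)(-3) = -23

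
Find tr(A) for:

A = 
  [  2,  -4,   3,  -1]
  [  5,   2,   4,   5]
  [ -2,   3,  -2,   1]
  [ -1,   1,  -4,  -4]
-2

tr(A) = 2 + 2 + -2 + -4 = -2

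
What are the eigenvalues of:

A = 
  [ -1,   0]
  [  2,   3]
tr(A) = 2, det(A) = -3
Characteristic polynomial: λ² - tr(A)λ + det(A) = λ² - 2λ - 3
λ² - 2λ - 3 = (λ + 1)(λ - 3)

λ = 3, -1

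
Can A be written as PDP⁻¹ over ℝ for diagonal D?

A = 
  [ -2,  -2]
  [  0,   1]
Yes

tr(A) = -1, det(A) = -2
Characteristic polynomial: λ² - tr(A)λ + det(A) = λ² + λ - 2
λ² + λ - 2 = (λ + 2)(λ - 1)
Eigenvalues: 1, -2
λ=-2: alg. mult. = 1, geom. mult. = 2 - rank(A - (-2)I) = 2 - 1 = 1
λ=1: alg. mult. = 1, geom. mult. = 2 - rank(A - (1)I) = 2 - 1 = 1
Sum of geometric multiplicities equals n, so A has n independent eigenvectors.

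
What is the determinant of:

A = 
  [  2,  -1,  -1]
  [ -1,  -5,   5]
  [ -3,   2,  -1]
Cofactor expansion along row 1:
det(A) = (2)·((-5)(-1) - (5)(2)) - (-1)·((-1)(-1) - (5)(-3)) + (-1)·((-1)(2) - (-5)(-3))
  = (2)(-5) - (-1)(16) + (-1)(-17)
  = 23

det(A) = 23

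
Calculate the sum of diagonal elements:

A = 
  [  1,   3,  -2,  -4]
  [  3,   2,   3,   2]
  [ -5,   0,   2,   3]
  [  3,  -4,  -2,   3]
8

tr(A) = 1 + 2 + 2 + 3 = 8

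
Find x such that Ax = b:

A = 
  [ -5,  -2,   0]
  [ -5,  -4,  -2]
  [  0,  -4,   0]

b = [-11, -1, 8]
x = [3, -2, -3]

Row reduce the augmented matrix [A|b]:
R2 → R2 - (1)·R1
R3 → R3 - (2)·R2
REF = 
  [ -5,  -2,   0, -11]
  [  0,  -2,  -2,  10]
  [  0,   0,   4, -12]

Back-substitution:
x₃ = (-12) / 4 = -3
x₂ = (10 - (-2)(-3)) / (-2) = -2
x₁ = (-11 - (-2)(-2) - (0)(-3)) / (-5) = 3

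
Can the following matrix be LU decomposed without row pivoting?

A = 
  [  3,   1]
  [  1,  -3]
Yes.
A[1,1] = 3 ≠ 0, so Gaussian elimination proceeds without a row swap: multiplier ℓ₂₁ = (1)/(3) = 1/3, and U[2,2] = -3 - (1/3)(1) = -10/3.
L = 
  [  1,   0]
  [1/3,   1]
U = 
  [    3,     1]
  [    0, -10/3]
Check row 2 of LU: [(1/3)(3), (1/3)(1) + (-10/3)] = [1, -3] = row 2 of A ✓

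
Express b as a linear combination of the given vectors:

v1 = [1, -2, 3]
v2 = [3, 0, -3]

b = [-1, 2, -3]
c1 = -1, c2 = 0

b = -1·v1 + 0·v2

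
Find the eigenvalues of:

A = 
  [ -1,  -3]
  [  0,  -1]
λ = -1, -1

tr(A) = -2, det(A) = 1
Characteristic polynomial: λ² - tr(A)λ + det(A) = λ² + 2λ + 1
λ² + 2λ + 1 = (λ + 1)²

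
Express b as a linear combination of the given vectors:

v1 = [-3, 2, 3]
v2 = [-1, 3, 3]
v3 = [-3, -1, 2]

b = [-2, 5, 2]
c1 = 3, c2 = -1, c3 = -2

b = 3·v1 + -1·v2 + -2·v3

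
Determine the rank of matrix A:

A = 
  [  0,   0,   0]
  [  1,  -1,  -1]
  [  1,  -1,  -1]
rank(A) = 1

Row reduce:
Swap R1 ↔ R2
R3 → R3 - (1)·R1
REF = 
  [  1,  -1,  -1]
  [  0,   0,   0]
  [  0,   0,   0]
Pivot columns: 1 → 1 pivot.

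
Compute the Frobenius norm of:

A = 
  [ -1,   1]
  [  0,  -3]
||A||_F = 3.317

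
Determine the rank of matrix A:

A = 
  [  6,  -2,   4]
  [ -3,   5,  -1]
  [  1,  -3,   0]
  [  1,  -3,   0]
rank(A) = 2

Row reduce:
R2 → R2 + (1/2)·R1
R3 → R3 - (1/6)·R1
R4 → R4 - (1/6)·R1
R3 → R3 + (2/3)·R2
R4 → R4 + (2/3)·R2
REF = 
  [  6,  -2,   4]
  [  0,   4,   1]
  [  0,   0,   0]
  [  0,   0,   0]
Pivot columns: 1, 2 → 2 pivots.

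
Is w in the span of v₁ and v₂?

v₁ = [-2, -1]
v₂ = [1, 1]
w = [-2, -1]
Yes

Form the augmented matrix and row-reduce:
[v₁|v₂|w] = 
  [ -2,   1,  -2]
  [ -1,   1,  -1]
R2 → R2 - (1/2)·R1
REF = 
  [ -2,   1,  -2]
  [  0, 1/2,   0]

No row of the form [0 0 | nonzero], so the system is consistent. Back-substitution gives c₁ = 1, c₂ = 0: w = (1)·v₁ + (0)·v₂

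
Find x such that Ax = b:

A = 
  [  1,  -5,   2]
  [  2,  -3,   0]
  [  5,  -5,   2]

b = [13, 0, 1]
x = [-3, -2, 3]

Row reduce the augmented matrix [A|b]:
R2 → R2 - (2)·R1
R3 → R3 - (5)·R1
R3 → R3 - (20/7)·R2
REF = 
  [   1,   -5,    2,   13]
  [   0,    7,   -4,  -26]
  [   0,    0, 24/7, 72/7]

Back-substitution:
x₃ = (72/7) / (24/7) = 3
x₂ = (-26 - (-4)(3)) / 7 = -2
x₁ = (13 - (-5)(-2) - (2)(3)) / 1 = -3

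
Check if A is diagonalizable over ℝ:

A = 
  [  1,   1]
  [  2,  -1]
Yes

tr(A) = 0, det(A) = -3
Characteristic polynomial: λ² - tr(A)λ + det(A) = λ² - 3
λ² - 3 = 0  ⇒  λ = (0 ± √((0)² - 4·(-3)))/2 = (0 ± √(12))/2
  = √3,  -√3
Eigenvalues: √3, -√3  (≈ 1.732, -1.732)
The two irrational eigenvalues are distinct (simple), so each has alg. mult. = geom. mult. = 1.
Sum of geometric multiplicities equals n, so A has n independent eigenvectors.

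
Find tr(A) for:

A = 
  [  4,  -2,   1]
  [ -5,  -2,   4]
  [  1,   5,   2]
4

tr(A) = 4 + -2 + 2 = 4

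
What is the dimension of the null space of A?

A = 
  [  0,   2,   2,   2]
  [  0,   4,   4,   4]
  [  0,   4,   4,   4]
nullity(A) = 3

Row reduce:
R2 → R2 - (2)·R1
R3 → R3 - (2)·R1
REF = 
  [  0,   2,   2,   2]
  [  0,   0,   0,   0]
  [  0,   0,   0,   0]
Pivot columns: 2 → 1 pivot.
rank(A) = 1, so nullity(A) = 4 - 1 = 3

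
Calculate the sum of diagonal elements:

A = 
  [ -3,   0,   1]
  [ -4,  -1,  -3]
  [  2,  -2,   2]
-2

tr(A) = -3 + -1 + 2 = -2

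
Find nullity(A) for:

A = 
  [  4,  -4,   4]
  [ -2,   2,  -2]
nullity(A) = 2

Row reduce:
R2 → R2 + (1/2)·R1
REF = 
  [  4,  -4,   4]
  [  0,   0,   0]
Pivot columns: 1 → 1 pivot.
rank(A) = 1, so nullity(A) = 3 - 1 = 2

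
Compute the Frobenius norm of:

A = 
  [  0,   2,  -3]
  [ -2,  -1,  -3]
||A||_F = 5.196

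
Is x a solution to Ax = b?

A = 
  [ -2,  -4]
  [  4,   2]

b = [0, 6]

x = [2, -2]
No

Ax = [4, 4] ≠ b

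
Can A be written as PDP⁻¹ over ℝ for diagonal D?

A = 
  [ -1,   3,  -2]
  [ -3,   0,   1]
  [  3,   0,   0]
No

Characteristic polynomial: det(λI - A) = λ³ + λ² + 15λ - 9
By the rational root theorem any rational root is an integer dividing 9; none of those is a root, so p(λ) has no rational roots and hence (being an irreducible cubic) no repeated roots.
Discriminant of the cubic: Δ = -17856
Δ < 0 ⇒ one real eigenvalue and a complex-conjugate pair: λ ≈ -0.7832 + 3.908i, -0.7832 - 3.908i, 0.5665
Has complex eigenvalues (not diagonalizable over ℝ).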